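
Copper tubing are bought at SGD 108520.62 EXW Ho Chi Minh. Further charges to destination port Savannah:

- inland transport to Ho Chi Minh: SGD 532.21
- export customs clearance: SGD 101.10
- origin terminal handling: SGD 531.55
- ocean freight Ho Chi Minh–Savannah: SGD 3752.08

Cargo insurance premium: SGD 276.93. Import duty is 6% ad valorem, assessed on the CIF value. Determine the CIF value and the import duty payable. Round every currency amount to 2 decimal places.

CIF value: SGD 113714.49; import duty: SGD 6822.87

CIF = EXW price + pre-shipment costs + freight + insurance
CIF = 108520.62 + 532.21 + 101.10 + 531.55 + 3752.08 + 276.93 = 113714.49
Import duty = 113714.49 × 6% = 6822.87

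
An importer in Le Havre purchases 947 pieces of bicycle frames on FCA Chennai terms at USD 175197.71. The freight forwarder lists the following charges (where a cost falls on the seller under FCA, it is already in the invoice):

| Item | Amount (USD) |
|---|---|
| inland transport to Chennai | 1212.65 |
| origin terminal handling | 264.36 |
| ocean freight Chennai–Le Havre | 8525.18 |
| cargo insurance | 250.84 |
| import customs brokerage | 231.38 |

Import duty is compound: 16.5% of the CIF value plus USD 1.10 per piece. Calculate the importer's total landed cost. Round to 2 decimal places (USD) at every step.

FCA: the seller delivers export-cleared goods to the carrier; the buyer bears costs from that point.
Already in the invoice (seller's account under FCA): inland to port — exclude.
CIF value = FCA price + origin terminal + freight + insurance = 175197.71 + 264.36 + 8525.18 + 250.84 = 184238.09
Ad valorem component: 184238.09 × 16.5% = 30399.28
Specific component: 947 × 1.10 = 1041.70
Import duty = 30399.28 + 1041.70 = 31440.98
Buyer bears: origin terminal 264.36 + freight 8525.18 + insurance 250.84 + brokerage 231.38 + duty 31440.98 = 40712.74
Landed cost = invoice 175197.71 + 40712.74 = 215910.45

Total landed cost: USD 215910.45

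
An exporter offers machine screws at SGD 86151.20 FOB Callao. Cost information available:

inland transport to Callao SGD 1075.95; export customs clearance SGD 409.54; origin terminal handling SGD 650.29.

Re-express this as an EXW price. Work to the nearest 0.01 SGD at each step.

From FOB to EXW, the seller no longer bears: inland to port, export clearance, origin terminal.
EXW price = 86151.20 − 1075.95 − 409.54 − 650.29 = 84015.42

EXW price: SGD 84015.42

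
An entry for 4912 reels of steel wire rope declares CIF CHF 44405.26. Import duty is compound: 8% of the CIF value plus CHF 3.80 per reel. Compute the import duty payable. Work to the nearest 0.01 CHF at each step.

Import duty: CHF 22218.02

Ad valorem component: 44405.26 × 8% = 3552.42
Specific component: 4912 × 3.80 = 18665.60
Import duty = 3552.42 + 18665.60 = 22218.02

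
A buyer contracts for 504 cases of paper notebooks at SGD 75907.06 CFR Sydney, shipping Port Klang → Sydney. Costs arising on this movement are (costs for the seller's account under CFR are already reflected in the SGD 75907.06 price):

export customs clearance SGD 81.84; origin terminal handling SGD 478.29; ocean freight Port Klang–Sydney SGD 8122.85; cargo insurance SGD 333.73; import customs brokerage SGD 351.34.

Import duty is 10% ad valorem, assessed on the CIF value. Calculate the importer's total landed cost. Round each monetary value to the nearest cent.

Total landed cost: SGD 84216.21

CFR: the seller pays costs through ocean freight to the destination port, but not insurance.
Already in the invoice (seller's account under CFR): export clearance, origin terminal, freight — exclude.
CIF value = CFR price + insurance = 75907.06 + 333.73 = 76240.79
Import duty = 76240.79 × 10% = 7624.08
Buyer bears: insurance 333.73 + brokerage 351.34 + duty 7624.08 = 8309.15
Landed cost = invoice 75907.06 + 8309.15 = 84216.21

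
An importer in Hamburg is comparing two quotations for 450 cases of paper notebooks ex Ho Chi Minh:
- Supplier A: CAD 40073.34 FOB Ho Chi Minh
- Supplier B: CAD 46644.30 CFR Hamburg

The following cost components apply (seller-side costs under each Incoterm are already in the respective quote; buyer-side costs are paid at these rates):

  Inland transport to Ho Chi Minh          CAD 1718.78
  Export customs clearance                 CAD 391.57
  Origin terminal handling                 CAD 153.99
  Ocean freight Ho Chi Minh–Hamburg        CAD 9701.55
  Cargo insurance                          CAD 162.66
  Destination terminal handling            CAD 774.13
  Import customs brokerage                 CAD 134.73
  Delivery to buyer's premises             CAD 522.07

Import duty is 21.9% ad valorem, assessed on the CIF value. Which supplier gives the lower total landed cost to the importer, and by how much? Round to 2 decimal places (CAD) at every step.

Supplier B is cheaper by CAD 3816.19

Supplier A (FOB):
CIF value = FOB price + freight + insurance = 40073.34 + 9701.55 + 162.66 = 49937.55
Import duty = 49937.55 × 21.9% = 10936.32
Buyer bears (A): 9701.55 + 162.66 + 774.13 + 134.73 + 522.07 = 11295.14
Landed cost (A) = invoice 40073.34 + 11295.14 + duty 10936.32 = 62304.80
Supplier B (CFR):
CIF value = CFR price + insurance = 46644.30 + 162.66 = 46806.96
Import duty = 46806.96 × 21.9% = 10250.72
Buyer bears (B): 162.66 + 774.13 + 134.73 + 522.07 = 1593.59
Landed cost (B) = invoice 46644.30 + 1593.59 + duty 10250.72 = 58488.61
Difference = |62304.80 − 58488.61| = 3816.19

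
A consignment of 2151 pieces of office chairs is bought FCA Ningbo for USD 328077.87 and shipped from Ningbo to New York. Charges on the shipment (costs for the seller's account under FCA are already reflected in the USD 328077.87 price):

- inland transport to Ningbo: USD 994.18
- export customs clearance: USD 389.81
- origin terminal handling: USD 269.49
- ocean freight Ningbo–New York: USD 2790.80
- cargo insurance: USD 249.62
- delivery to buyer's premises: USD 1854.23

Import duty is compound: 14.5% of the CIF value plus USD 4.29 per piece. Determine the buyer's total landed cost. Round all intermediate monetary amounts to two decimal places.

Total landed cost: USD 390521.03

FCA: the seller delivers export-cleared goods to the carrier; the buyer bears costs from that point.
Already in the invoice (seller's account under FCA): inland to port, export clearance — exclude.
CIF value = FCA price + origin terminal + freight + insurance = 328077.87 + 269.49 + 2790.80 + 249.62 = 331387.78
Ad valorem component: 331387.78 × 14.5% = 48051.23
Specific component: 2151 × 4.29 = 9227.79
Import duty = 48051.23 + 9227.79 = 57279.02
Buyer bears: origin terminal 269.49 + freight 2790.80 + insurance 249.62 + delivery 1854.23 + duty 57279.02 = 62443.16
Landed cost = invoice 328077.87 + 62443.16 = 390521.03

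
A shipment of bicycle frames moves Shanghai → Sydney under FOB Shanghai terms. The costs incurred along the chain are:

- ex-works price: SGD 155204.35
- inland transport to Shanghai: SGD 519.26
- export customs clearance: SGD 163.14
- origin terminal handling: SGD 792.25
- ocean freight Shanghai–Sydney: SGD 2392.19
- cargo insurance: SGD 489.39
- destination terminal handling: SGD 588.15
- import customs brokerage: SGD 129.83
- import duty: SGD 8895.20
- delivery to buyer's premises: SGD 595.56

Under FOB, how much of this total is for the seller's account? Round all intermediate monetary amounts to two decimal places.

Seller's account: SGD 156679.00

FOB: the seller bears costs until goods are on board at the origin port; the buyer bears freight, insurance and all costs thereafter.
Seller's account: goods 155204.35 + inland to port 519.26 + export clearance 163.14 + origin terminal 792.25 = 156679.00
Buyer's account: freight 2392.19 + insurance 489.39 + destination terminal 588.15 + brokerage 129.83 + duty 8895.20 + delivery 595.56 = 13090.32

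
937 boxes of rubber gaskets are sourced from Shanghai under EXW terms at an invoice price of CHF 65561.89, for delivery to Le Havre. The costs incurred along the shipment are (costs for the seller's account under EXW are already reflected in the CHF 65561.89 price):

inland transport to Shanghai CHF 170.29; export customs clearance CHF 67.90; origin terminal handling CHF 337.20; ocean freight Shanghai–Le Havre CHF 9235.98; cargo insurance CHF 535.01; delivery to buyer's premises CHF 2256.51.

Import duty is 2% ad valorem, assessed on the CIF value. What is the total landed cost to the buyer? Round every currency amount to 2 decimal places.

Total landed cost: CHF 79682.95

EXW: the seller makes goods available at their premises; the buyer bears all onward costs.
CIF value = EXW price + inland to port + export clearance + origin terminal + freight + insurance = 65561.89 + 170.29 + 67.90 + 337.20 + 9235.98 + 535.01 = 75908.27
Import duty = 75908.27 × 2% = 1518.17
Buyer bears: inland to port 170.29 + export clearance 67.90 + origin terminal 337.20 + freight 9235.98 + insurance 535.01 + delivery 2256.51 + duty 1518.17 = 14121.06
Landed cost = invoice 65561.89 + 14121.06 = 79682.95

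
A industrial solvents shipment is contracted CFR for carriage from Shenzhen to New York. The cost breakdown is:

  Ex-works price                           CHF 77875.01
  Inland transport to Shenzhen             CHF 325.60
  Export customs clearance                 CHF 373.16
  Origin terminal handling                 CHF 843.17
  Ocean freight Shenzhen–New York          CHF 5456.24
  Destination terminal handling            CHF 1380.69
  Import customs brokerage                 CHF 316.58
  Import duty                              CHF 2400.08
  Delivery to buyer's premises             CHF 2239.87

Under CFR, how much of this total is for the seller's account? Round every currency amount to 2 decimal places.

Seller's account: CHF 84873.18

CFR: the seller pays costs through ocean freight to the destination port, but not insurance.
Seller's account: goods 77875.01 + inland to port 325.60 + export clearance 373.16 + origin terminal 843.17 + freight 5456.24 = 84873.18
Buyer's account: destination terminal 1380.69 + brokerage 316.58 + duty 2400.08 + delivery 2239.87 = 6337.22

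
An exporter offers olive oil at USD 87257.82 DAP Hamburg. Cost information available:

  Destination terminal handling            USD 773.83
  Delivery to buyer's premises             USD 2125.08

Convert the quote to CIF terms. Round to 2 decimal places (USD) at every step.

From DAP to CIF, the seller no longer bears: destination terminal, delivery.
CIF price = 87257.82 − 773.83 − 2125.08 = 84358.91

CIF price: USD 84358.91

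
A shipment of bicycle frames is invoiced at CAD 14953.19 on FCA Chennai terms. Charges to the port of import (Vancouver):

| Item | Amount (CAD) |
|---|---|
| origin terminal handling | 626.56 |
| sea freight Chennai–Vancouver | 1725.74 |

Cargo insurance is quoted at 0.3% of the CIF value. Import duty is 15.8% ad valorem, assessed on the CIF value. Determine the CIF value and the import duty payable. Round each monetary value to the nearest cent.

Let C be the CIF value. C = FCA price + pre-shipment costs + freight + 0.3% × C
C − 0.3% × C = 14953.19 + 626.56 + 1725.74
0.997 × C = 17305.49
C = 17305.49 / 0.997 = 17357.56
Insurance premium = 0.3% × 17357.56 = 52.07
Import duty = 17357.56 × 15.8% = 2742.49

CIF value: CAD 17357.56; import duty: CAD 2742.49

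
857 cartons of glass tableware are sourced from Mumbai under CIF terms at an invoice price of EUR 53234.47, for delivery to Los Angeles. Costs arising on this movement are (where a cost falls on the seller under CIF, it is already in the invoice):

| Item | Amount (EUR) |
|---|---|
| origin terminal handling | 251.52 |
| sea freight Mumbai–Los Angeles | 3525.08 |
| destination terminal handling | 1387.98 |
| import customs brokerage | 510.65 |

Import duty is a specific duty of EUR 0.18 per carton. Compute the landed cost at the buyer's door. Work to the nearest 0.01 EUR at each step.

Total landed cost: EUR 55287.36

CIF: the seller pays costs through ocean freight and marine insurance to the destination port.
Already in the invoice (seller's account under CIF): origin terminal, freight — exclude.
The CIF price already equals the CIF value: 53234.47
Import duty = 857 × 0.18 = 154.26
Buyer bears: destination terminal 1387.98 + brokerage 510.65 + duty 154.26 = 2052.89
Landed cost = invoice 53234.47 + 2052.89 = 55287.36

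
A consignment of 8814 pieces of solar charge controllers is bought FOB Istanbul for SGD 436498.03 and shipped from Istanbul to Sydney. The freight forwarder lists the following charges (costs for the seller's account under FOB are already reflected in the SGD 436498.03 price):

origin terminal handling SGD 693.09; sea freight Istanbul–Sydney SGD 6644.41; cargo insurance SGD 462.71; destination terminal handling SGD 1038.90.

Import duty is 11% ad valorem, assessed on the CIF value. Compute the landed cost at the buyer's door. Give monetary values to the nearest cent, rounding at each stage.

FOB: the seller bears costs until goods are on board at the origin port; the buyer bears freight, insurance and all costs thereafter.
Already in the invoice (seller's account under FOB): origin terminal — exclude.
CIF value = FOB price + freight + insurance = 436498.03 + 6644.41 + 462.71 = 443605.15
Import duty = 443605.15 × 11% = 48796.57
Buyer bears: freight 6644.41 + insurance 462.71 + destination terminal 1038.90 + duty 48796.57 = 56942.59
Landed cost = invoice 436498.03 + 56942.59 = 493440.62

Total landed cost: SGD 493440.62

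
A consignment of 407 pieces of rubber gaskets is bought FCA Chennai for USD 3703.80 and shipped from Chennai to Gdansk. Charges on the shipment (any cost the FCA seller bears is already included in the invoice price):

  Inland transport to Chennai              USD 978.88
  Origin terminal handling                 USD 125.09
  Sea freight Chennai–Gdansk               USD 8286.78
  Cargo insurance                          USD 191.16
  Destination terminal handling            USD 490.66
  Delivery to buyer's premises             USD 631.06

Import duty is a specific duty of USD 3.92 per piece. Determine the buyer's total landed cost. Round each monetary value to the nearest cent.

FCA: the seller delivers export-cleared goods to the carrier; the buyer bears costs from that point.
Already in the invoice (seller's account under FCA): inland to port — exclude.
CIF value = FCA price + origin terminal + freight + insurance = 3703.80 + 125.09 + 8286.78 + 191.16 = 12306.83
Import duty = 407 × 3.92 = 1595.44
Buyer bears: origin terminal 125.09 + freight 8286.78 + insurance 191.16 + destination terminal 490.66 + delivery 631.06 + duty 1595.44 = 11320.19
Landed cost = invoice 3703.80 + 11320.19 = 15023.99

Total landed cost: USD 15023.99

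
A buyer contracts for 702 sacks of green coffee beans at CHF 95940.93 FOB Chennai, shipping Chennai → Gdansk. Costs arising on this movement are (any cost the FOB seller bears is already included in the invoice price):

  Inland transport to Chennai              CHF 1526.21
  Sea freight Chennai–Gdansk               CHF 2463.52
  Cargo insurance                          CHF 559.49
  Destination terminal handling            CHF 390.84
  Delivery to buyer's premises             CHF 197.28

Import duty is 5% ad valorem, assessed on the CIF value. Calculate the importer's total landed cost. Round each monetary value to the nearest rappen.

Total landed cost: CHF 104500.26

FOB: the seller bears costs until goods are on board at the origin port; the buyer bears freight, insurance and all costs thereafter.
Already in the invoice (seller's account under FOB): inland to port — exclude.
CIF value = FOB price + freight + insurance = 95940.93 + 2463.52 + 559.49 = 98963.94
Import duty = 98963.94 × 5% = 4948.20
Buyer bears: freight 2463.52 + insurance 559.49 + destination terminal 390.84 + delivery 197.28 + duty 4948.20 = 8559.33
Landed cost = invoice 95940.93 + 8559.33 = 104500.26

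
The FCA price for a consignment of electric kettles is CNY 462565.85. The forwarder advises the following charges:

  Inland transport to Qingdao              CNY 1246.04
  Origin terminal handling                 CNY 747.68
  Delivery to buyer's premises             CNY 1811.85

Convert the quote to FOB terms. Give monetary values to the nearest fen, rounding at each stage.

Not relevant to the conversion: inland to port — on the seller under both FCA and FOB; already in the FCA price and stays in the FOB price. delivery — on the buyer under both terms; not part of either seller's price.
From FCA to FOB, the seller additionally bears: origin terminal.
FOB price = 462565.85 + 747.68 = 463313.53

FOB price: CNY 463313.53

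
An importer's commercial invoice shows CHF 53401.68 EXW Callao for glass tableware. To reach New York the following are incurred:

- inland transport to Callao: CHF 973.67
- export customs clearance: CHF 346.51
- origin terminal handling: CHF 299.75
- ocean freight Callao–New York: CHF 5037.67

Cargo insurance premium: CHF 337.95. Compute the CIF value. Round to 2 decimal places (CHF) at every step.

CIF = EXW price + pre-shipment costs + freight + insurance
CIF = 53401.68 + 973.67 + 346.51 + 299.75 + 5037.67 + 337.95 = 60397.23

CIF value: CHF 60397.23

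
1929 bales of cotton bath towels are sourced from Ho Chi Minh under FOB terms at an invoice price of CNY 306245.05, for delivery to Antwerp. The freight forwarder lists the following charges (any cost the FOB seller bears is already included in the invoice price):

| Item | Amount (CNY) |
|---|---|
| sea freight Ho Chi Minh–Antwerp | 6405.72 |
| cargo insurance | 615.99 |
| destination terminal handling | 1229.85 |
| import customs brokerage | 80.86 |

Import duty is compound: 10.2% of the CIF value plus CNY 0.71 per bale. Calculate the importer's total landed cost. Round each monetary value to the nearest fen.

Total landed cost: CNY 347900.27

FOB: the seller bears costs until goods are on board at the origin port; the buyer bears freight, insurance and all costs thereafter.
CIF value = FOB price + freight + insurance = 306245.05 + 6405.72 + 615.99 = 313266.76
Ad valorem component: 313266.76 × 10.2% = 31953.21
Specific component: 1929 × 0.71 = 1369.59
Import duty = 31953.21 + 1369.59 = 33322.80
Buyer bears: freight 6405.72 + insurance 615.99 + destination terminal 1229.85 + brokerage 80.86 + duty 33322.80 = 41655.22
Landed cost = invoice 306245.05 + 41655.22 = 347900.27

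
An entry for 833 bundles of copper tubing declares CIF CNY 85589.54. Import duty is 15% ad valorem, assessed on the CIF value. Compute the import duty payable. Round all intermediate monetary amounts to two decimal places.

Import duty: CNY 12838.43

Import duty = 85589.54 × 15% = 12838.43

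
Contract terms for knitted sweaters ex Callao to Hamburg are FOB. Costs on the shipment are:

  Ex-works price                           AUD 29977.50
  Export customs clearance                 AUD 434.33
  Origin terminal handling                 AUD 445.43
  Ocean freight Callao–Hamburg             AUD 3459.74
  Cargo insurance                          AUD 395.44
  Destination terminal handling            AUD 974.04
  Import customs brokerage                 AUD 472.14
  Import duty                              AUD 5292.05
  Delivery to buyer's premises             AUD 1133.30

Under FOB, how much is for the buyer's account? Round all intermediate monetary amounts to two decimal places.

FOB: the seller bears costs until goods are on board at the origin port; the buyer bears freight, insurance and all costs thereafter.
Seller's account: goods 29977.50 + export clearance 434.33 + origin terminal 445.43 = 30857.26
Buyer's account: freight 3459.74 + insurance 395.44 + destination terminal 974.04 + brokerage 472.14 + duty 5292.05 + delivery 1133.30 = 11726.71

Buyer's account: AUD 11726.71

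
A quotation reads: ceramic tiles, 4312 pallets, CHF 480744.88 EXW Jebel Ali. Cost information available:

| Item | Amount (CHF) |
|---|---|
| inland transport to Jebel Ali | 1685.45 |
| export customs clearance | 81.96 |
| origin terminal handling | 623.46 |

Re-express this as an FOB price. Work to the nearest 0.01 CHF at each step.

FOB price: CHF 483135.75

From EXW to FOB, the seller additionally bears: inland to port, export clearance, origin terminal.
FOB price = 480744.88 + 1685.45 + 81.96 + 623.46 = 483135.75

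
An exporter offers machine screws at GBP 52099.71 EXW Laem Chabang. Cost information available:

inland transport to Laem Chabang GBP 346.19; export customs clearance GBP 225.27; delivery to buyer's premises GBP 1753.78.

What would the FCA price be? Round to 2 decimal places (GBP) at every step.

Not relevant to the conversion: delivery — on the buyer under both terms; not part of either seller's price.
From EXW to FCA, the seller additionally bears: inland to port, export clearance.
FCA price = 52099.71 + 346.19 + 225.27 = 52671.17

FCA price: GBP 52671.17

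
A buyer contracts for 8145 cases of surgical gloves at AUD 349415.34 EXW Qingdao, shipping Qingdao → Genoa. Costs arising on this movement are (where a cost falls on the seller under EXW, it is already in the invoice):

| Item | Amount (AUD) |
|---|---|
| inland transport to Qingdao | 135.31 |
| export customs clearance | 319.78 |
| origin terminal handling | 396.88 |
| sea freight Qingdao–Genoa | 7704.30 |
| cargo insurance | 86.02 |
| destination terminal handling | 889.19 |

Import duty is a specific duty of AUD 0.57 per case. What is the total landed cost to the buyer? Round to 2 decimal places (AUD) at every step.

Total landed cost: AUD 363589.47

EXW: the seller makes goods available at their premises; the buyer bears all onward costs.
CIF value = EXW price + inland to port + export clearance + origin terminal + freight + insurance = 349415.34 + 135.31 + 319.78 + 396.88 + 7704.30 + 86.02 = 358057.63
Import duty = 8145 × 0.57 = 4642.65
Buyer bears: inland to port 135.31 + export clearance 319.78 + origin terminal 396.88 + freight 7704.30 + insurance 86.02 + destination terminal 889.19 + duty 4642.65 = 14174.13
Landed cost = invoice 349415.34 + 14174.13 = 363589.47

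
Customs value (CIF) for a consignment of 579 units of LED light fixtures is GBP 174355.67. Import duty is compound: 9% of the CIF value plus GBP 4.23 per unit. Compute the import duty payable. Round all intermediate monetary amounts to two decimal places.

Ad valorem component: 174355.67 × 9% = 15692.01
Specific component: 579 × 4.23 = 2449.17
Import duty = 15692.01 + 2449.17 = 18141.18

Import duty: GBP 18141.18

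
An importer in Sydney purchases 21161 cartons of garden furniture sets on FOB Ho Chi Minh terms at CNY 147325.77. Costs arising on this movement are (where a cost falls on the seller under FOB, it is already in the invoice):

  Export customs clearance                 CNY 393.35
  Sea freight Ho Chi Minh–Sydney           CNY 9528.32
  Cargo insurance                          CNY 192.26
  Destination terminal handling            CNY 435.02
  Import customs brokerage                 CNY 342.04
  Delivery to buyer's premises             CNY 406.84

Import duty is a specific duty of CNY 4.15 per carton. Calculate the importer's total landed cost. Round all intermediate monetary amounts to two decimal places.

Total landed cost: CNY 246048.40

FOB: the seller bears costs until goods are on board at the origin port; the buyer bears freight, insurance and all costs thereafter.
Already in the invoice (seller's account under FOB): export clearance — exclude.
CIF value = FOB price + freight + insurance = 147325.77 + 9528.32 + 192.26 = 157046.35
Import duty = 21161 × 4.15 = 87818.15
Buyer bears: freight 9528.32 + insurance 192.26 + destination terminal 435.02 + brokerage 342.04 + delivery 406.84 + duty 87818.15 = 98722.63
Landed cost = invoice 147325.77 + 98722.63 = 246048.40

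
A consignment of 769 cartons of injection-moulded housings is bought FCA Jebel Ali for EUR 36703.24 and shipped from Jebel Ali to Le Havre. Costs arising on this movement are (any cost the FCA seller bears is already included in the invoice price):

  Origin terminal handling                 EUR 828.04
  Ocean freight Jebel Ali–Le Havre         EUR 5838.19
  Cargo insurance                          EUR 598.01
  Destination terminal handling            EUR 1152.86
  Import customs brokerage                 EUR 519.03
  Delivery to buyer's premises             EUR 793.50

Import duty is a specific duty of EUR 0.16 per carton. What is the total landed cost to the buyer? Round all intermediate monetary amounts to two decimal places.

Total landed cost: EUR 46555.91

FCA: the seller delivers export-cleared goods to the carrier; the buyer bears costs from that point.
CIF value = FCA price + origin terminal + freight + insurance = 36703.24 + 828.04 + 5838.19 + 598.01 = 43967.48
Import duty = 769 × 0.16 = 123.04
Buyer bears: origin terminal 828.04 + freight 5838.19 + insurance 598.01 + destination terminal 1152.86 + brokerage 519.03 + delivery 793.50 + duty 123.04 = 9852.67
Landed cost = invoice 36703.24 + 9852.67 = 46555.91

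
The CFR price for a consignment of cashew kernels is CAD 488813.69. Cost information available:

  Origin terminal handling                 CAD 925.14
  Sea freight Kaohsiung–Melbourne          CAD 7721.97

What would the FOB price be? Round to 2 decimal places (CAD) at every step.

FOB price: CAD 481091.72

Not relevant to the conversion: origin terminal — on the seller under both CFR and FOB; already in the CFR price and stays in the FOB price.
From CFR to FOB, the seller no longer bears: freight.
FOB price = 488813.69 − 7721.97 = 481091.72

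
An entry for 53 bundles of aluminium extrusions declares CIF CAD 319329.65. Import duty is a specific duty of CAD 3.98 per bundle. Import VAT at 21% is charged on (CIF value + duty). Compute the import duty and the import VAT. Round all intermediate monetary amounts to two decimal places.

Import duty: CAD 210.94; import VAT: CAD 67103.52

Import duty = 53 × 3.98 = 210.94
VAT base = CIF + duty = 319329.65 + 210.94 = 319540.59
Import VAT = 319540.59 × 21% = 67103.52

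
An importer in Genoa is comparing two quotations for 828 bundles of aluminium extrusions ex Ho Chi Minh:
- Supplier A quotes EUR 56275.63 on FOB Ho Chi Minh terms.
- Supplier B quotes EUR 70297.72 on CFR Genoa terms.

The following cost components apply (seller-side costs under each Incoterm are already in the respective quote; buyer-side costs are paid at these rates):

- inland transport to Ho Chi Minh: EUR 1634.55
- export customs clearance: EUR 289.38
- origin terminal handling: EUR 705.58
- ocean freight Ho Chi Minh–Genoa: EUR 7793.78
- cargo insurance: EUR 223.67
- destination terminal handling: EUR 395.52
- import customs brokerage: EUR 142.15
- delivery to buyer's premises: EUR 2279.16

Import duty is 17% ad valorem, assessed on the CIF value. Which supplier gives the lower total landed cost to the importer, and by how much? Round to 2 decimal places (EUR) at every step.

Supplier A is cheaper by EUR 7287.13

Supplier A (FOB):
CIF value = FOB price + freight + insurance = 56275.63 + 7793.78 + 223.67 = 64293.08
Import duty = 64293.08 × 17% = 10929.82
Buyer bears (A): 7793.78 + 223.67 + 395.52 + 142.15 + 2279.16 = 10834.28
Landed cost (A) = invoice 56275.63 + 10834.28 + duty 10929.82 = 78039.73
Supplier B (CFR):
CIF value = CFR price + insurance = 70297.72 + 223.67 = 70521.39
Import duty = 70521.39 × 17% = 11988.64
Buyer bears (B): 223.67 + 395.52 + 142.15 + 2279.16 = 3040.50
Landed cost (B) = invoice 70297.72 + 3040.50 + duty 11988.64 = 85326.86
Difference = |78039.73 − 85326.86| = 7287.13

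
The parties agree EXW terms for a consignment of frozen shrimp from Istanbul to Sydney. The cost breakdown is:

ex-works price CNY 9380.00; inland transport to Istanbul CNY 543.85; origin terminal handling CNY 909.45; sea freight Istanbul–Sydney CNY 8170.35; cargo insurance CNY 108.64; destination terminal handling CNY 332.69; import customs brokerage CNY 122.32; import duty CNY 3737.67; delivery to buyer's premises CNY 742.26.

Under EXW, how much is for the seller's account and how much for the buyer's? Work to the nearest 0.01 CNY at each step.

Seller: CNY 9380.00; buyer: CNY 14667.23

EXW: the seller makes goods available at their premises; the buyer bears all onward costs.
Seller's account: goods 9380.00 = 9380.00
Buyer's account: inland to port 543.85 + origin terminal 909.45 + freight 8170.35 + insurance 108.64 + destination terminal 332.69 + brokerage 122.32 + duty 3737.67 + delivery 742.26 = 14667.23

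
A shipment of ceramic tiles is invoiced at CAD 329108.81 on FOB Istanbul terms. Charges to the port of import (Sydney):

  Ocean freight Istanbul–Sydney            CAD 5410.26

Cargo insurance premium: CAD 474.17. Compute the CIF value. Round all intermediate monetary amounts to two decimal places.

CIF value: CAD 334993.24

CIF = FOB price + freight + insurance
CIF = 329108.81 + 5410.26 + 474.17 = 334993.24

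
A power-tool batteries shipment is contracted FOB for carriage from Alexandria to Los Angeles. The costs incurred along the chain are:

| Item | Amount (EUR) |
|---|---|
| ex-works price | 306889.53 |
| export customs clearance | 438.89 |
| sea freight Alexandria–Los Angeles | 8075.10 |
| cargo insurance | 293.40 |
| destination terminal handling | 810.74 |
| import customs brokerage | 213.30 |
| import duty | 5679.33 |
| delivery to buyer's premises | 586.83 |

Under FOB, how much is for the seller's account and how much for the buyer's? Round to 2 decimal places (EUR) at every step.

Seller: EUR 307328.42; buyer: EUR 15658.70

FOB: the seller bears costs until goods are on board at the origin port; the buyer bears freight, insurance and all costs thereafter.
Seller's account: goods 306889.53 + export clearance 438.89 = 307328.42
Buyer's account: freight 8075.10 + insurance 293.40 + destination terminal 810.74 + brokerage 213.30 + duty 5679.33 + delivery 586.83 = 15658.70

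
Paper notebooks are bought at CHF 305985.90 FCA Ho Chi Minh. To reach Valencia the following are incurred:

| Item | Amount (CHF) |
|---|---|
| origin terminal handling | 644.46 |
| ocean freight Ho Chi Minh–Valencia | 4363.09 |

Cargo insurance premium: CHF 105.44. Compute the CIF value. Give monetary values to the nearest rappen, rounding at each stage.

CIF = FCA price + pre-shipment costs + freight + insurance
CIF = 305985.90 + 644.46 + 4363.09 + 105.44 = 311098.89

CIF value: CHF 311098.89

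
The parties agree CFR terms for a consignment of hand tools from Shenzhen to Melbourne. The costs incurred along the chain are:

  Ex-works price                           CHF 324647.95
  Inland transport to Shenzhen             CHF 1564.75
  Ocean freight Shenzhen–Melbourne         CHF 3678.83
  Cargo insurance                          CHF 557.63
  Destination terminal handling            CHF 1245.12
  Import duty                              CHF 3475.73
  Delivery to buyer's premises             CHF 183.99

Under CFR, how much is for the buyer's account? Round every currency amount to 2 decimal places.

CFR: the seller pays costs through ocean freight to the destination port, but not insurance.
Seller's account: goods 324647.95 + inland to port 1564.75 + freight 3678.83 = 329891.53
Buyer's account: insurance 557.63 + destination terminal 1245.12 + duty 3475.73 + delivery 183.99 = 5462.47

Buyer's account: CHF 5462.47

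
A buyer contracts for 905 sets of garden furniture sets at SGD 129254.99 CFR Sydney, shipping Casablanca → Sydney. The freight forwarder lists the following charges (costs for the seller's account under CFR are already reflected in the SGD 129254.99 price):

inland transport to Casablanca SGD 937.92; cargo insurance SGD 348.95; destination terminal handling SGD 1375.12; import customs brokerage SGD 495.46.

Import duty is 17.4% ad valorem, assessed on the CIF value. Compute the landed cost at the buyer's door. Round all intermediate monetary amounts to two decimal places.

CFR: the seller pays costs through ocean freight to the destination port, but not insurance.
Already in the invoice (seller's account under CFR): inland to port — exclude.
CIF value = CFR price + insurance = 129254.99 + 348.95 = 129603.94
Import duty = 129603.94 × 17.4% = 22551.09
Buyer bears: insurance 348.95 + destination terminal 1375.12 + brokerage 495.46 + duty 22551.09 = 24770.62
Landed cost = invoice 129254.99 + 24770.62 = 154025.61

Total landed cost: SGD 154025.61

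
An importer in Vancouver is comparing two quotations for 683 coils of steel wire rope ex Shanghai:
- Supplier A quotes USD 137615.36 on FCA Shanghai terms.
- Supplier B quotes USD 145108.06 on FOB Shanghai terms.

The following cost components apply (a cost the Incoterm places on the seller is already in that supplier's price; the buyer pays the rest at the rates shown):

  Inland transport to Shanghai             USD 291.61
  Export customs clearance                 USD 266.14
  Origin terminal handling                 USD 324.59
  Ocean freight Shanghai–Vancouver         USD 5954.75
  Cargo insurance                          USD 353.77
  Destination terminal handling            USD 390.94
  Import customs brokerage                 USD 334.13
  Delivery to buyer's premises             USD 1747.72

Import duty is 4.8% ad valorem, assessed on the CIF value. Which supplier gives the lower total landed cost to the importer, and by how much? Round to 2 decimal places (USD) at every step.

Supplier A is cheaper by USD 7512.18

Supplier A (FCA):
CIF value = FCA price + origin terminal + freight + insurance = 137615.36 + 324.59 + 5954.75 + 353.77 = 144248.47
Import duty = 144248.47 × 4.8% = 6923.93
Buyer bears (A): 324.59 + 5954.75 + 353.77 + 390.94 + 334.13 + 1747.72 = 9105.90
Landed cost (A) = invoice 137615.36 + 9105.90 + duty 6923.93 = 153645.19
Supplier B (FOB):
CIF value = FOB price + freight + insurance = 145108.06 + 5954.75 + 353.77 = 151416.58
Import duty = 151416.58 × 4.8% = 7268.00
Buyer bears (B): 5954.75 + 353.77 + 390.94 + 334.13 + 1747.72 = 8781.31
Landed cost (B) = invoice 145108.06 + 8781.31 + duty 7268.00 = 161157.37
Difference = |153645.19 − 161157.37| = 7512.18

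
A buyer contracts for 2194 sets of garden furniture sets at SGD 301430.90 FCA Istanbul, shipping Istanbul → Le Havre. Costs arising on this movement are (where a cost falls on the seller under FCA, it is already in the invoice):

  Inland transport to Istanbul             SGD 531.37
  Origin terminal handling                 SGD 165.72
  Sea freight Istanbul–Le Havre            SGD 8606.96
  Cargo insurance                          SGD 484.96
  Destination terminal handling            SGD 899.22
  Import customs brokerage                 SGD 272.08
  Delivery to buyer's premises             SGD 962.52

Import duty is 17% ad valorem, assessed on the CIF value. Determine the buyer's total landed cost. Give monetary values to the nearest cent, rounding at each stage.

Total landed cost: SGD 365639.41

FCA: the seller delivers export-cleared goods to the carrier; the buyer bears costs from that point.
Already in the invoice (seller's account under FCA): inland to port — exclude.
CIF value = FCA price + origin terminal + freight + insurance = 301430.90 + 165.72 + 8606.96 + 484.96 = 310688.54
Import duty = 310688.54 × 17% = 52817.05
Buyer bears: origin terminal 165.72 + freight 8606.96 + insurance 484.96 + destination terminal 899.22 + brokerage 272.08 + delivery 962.52 + duty 52817.05 = 64208.51
Landed cost = invoice 301430.90 + 64208.51 = 365639.41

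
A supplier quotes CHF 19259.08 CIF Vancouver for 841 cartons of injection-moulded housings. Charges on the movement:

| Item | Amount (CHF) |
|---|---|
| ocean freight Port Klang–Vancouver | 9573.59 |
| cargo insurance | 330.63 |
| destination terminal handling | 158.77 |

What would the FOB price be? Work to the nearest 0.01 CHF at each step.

Not relevant to the conversion: destination terminal — on the buyer under both terms; not part of either seller's price.
From CIF to FOB, the seller no longer bears: freight, insurance.
FOB price = 19259.08 − 9573.59 − 330.63 = 9354.86

FOB price: CHF 9354.86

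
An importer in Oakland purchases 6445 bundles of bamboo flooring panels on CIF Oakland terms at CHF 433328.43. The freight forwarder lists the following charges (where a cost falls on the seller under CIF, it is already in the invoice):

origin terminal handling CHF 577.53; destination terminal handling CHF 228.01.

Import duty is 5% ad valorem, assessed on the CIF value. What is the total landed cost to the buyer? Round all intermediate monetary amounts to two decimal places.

Total landed cost: CHF 455222.86

CIF: the seller pays costs through ocean freight and marine insurance to the destination port.
Already in the invoice (seller's account under CIF): origin terminal — exclude.
The CIF price already equals the CIF value: 433328.43
Import duty = 433328.43 × 5% = 21666.42
Buyer bears: destination terminal 228.01 + duty 21666.42 = 21894.43
Landed cost = invoice 433328.43 + 21894.43 = 455222.86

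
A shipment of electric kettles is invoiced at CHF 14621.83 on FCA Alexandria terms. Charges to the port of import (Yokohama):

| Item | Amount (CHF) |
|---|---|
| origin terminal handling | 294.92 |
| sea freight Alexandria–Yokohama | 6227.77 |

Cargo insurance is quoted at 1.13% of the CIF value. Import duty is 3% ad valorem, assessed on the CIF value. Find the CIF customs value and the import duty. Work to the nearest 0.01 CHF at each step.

CIF value: CHF 21386.18; import duty: CHF 641.59

Let C be the CIF value. C = FCA price + pre-shipment costs + freight + 1.13% × C
C − 1.13% × C = 14621.83 + 294.92 + 6227.77
0.9887 × C = 21144.52
C = 21144.52 / 0.9887 = 21386.18
Insurance premium = 1.13% × 21386.18 = 241.66
Import duty = 21386.18 × 3% = 641.59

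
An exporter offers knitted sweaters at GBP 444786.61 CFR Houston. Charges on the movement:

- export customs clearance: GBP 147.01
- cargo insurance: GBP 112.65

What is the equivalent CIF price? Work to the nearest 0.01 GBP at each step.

CIF price: GBP 444899.26

Not relevant to the conversion: export clearance — on the seller under both CFR and CIF; already in the CFR price and stays in the CIF price.
From CFR to CIF, the seller additionally bears: insurance.
CIF price = 444786.61 + 112.65 = 444899.26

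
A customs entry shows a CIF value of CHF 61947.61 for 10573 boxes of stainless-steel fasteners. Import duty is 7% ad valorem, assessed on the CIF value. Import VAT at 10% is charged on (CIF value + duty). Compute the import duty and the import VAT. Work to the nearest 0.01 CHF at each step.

Import duty = 61947.61 × 7% = 4336.33
VAT base = CIF + duty = 61947.61 + 4336.33 = 66283.94
Import VAT = 66283.94 × 10% = 6628.39

Import duty: CHF 4336.33; import VAT: CHF 6628.39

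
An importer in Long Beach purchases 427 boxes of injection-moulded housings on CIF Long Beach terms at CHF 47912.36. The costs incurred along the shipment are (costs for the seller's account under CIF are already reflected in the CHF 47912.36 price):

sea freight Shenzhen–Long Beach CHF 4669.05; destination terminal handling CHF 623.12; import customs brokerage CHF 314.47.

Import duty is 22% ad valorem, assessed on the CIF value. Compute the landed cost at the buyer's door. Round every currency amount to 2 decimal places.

CIF: the seller pays costs through ocean freight and marine insurance to the destination port.
Already in the invoice (seller's account under CIF): freight — exclude.
The CIF price already equals the CIF value: 47912.36
Import duty = 47912.36 × 22% = 10540.72
Buyer bears: destination terminal 623.12 + brokerage 314.47 + duty 10540.72 = 11478.31
Landed cost = invoice 47912.36 + 11478.31 = 59390.67

Total landed cost: CHF 59390.67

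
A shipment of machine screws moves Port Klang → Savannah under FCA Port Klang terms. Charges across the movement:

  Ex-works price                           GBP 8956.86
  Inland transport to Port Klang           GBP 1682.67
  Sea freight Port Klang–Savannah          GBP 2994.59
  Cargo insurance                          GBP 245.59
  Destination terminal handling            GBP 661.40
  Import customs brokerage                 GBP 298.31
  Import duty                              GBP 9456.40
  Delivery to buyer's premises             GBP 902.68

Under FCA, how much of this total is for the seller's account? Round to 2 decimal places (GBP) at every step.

FCA: the seller delivers export-cleared goods to the carrier; the buyer bears costs from that point.
Seller's account: goods 8956.86 + inland to port 1682.67 = 10639.53
Buyer's account: freight 2994.59 + insurance 245.59 + destination terminal 661.40 + brokerage 298.31 + duty 9456.40 + delivery 902.68 = 14558.97

Seller's account: GBP 10639.53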